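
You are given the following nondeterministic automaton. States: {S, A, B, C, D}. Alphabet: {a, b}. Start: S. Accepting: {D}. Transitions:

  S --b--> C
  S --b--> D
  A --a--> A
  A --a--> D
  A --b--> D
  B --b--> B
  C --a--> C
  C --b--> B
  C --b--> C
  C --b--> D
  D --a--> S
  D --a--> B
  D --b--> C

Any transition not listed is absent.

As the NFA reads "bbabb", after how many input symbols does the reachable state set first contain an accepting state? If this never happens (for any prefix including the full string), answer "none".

1

Start in {S}.
Read 'b': {S} → {C, D}.
None of the earlier sets intersect F, but {C, D} does.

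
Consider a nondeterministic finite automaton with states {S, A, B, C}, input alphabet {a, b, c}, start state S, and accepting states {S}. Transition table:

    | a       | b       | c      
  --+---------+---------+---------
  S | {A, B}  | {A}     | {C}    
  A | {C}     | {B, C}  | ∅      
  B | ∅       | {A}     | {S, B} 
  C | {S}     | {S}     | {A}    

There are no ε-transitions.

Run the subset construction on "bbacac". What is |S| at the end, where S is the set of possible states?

1

Start in {S}.
Read 'b': S→{A}; now {A}.
Read 'b': A→{B, C}; now {B, C}.
Read 'a': B→∅, C→{S}; now {S}.
Read 'c': S→{C}; now {C}.
Read 'a': C→{S}; now {S}.
Read 'c': S→{C}; now {C}.
That set has 1 state.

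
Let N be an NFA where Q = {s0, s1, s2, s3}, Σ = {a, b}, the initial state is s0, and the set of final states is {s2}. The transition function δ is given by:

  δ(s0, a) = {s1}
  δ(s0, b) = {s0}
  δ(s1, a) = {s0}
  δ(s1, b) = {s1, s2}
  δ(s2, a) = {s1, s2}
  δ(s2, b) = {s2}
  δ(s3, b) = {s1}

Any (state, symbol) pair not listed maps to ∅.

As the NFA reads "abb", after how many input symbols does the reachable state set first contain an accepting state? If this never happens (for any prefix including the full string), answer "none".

Start in {s0}.
Read 'a': s0→{s1}; now {s1}.
Read 'b': s1→{s1, s2}; now {s1, s2}.
None of the earlier sets intersect F, but {s1, s2} does.

2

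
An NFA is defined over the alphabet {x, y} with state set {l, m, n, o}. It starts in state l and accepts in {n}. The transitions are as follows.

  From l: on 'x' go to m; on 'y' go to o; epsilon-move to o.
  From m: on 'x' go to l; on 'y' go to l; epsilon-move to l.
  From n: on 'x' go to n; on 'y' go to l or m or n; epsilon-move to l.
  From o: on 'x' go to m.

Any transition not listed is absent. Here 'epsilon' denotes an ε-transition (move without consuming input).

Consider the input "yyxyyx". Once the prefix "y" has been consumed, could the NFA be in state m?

No

Start: ε-closure({l}) = {l, o}.
Read 'y': l→{o}, o→∅; now {o}.
State m is not in {o}.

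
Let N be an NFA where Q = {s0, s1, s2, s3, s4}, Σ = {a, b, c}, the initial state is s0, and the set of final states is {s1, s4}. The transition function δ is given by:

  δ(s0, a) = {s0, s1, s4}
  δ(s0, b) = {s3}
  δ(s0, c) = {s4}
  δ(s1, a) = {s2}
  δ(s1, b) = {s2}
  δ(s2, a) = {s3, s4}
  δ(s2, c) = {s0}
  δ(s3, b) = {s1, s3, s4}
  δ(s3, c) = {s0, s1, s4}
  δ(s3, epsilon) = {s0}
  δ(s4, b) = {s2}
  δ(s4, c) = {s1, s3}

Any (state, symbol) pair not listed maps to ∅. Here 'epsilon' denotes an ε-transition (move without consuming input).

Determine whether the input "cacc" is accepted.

No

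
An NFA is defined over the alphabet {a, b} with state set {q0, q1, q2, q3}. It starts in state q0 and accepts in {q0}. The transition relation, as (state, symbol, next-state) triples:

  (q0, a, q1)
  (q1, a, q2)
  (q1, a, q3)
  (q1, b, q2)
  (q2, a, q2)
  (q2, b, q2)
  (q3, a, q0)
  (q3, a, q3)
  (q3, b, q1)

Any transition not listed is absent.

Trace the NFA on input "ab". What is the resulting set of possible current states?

{q2}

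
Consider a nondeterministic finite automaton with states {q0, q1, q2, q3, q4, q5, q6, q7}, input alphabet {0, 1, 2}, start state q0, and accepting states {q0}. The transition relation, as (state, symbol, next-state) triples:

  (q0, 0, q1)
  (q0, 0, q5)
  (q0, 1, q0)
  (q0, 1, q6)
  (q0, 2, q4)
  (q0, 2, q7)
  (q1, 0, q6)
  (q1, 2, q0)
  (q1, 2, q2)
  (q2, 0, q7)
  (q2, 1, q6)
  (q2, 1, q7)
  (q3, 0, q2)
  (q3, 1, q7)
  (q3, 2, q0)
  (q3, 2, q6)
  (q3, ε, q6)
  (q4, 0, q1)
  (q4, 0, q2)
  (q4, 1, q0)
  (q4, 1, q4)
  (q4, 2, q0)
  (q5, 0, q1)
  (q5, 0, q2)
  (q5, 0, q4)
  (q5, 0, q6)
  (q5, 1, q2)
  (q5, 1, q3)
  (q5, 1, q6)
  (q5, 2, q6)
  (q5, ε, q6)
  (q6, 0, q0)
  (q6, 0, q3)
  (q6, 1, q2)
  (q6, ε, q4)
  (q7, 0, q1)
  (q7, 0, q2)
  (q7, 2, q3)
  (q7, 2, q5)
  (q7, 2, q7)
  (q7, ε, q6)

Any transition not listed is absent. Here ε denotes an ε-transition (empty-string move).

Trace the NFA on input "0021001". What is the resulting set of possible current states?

{q0, q2, q3, q4, q6, q7}

Start in {q0}.
Read '0': q0→{q1, q5}; union {q1, q5}; ε-closure = {q1, q4, q5, q6}.
Read '0': q1→{q6}, q4→{q1, q2}, q5→{q1, q2, q4, q6}, q6→{q0, q3}; now {q0, q1, q2, q3, q4, q6}.
Read '2': q0→{q4, q7}, q1→{q0, q2}, q2→∅, q3→{q0, q6}, q4→{q0}, q6→∅; now {q0, q2, q4, q6, q7}.
Read '1': q0→{q0, q6}, q2→{q6, q7}, q4→{q0, q4}, q6→{q2}, q7→∅; now {q0, q2, q4, q6, q7}.
Read '0': q0→{q1, q5}, q2→{q7}, q4→{q1, q2}, q6→{q0, q3}, q7→{q1, q2}; union {q0, q1, q2, q3, q5, q7}; ε-closure = {q0, q1, q2, q3, q4, q5, q6, q7}.
Read '0': q0→{q1, q5}, q1→{q6}, q2→{q7}, q3→{q2}, q4→{q1, q2}, q5→{q1, q2, q4, q6}, q6→{q0, q3}, q7→{q1, q2}; now {q0, q1, q2, q3, q4, q5, q6, q7}.
Read '1': q0→{q0, q6}, q1→∅, q2→{q6, q7}, q3→{q7}, q4→{q0, q4}, q5→{q2, q3, q6}, q6→{q2}, q7→∅; now {q0, q2, q3, q4, q6, q7}.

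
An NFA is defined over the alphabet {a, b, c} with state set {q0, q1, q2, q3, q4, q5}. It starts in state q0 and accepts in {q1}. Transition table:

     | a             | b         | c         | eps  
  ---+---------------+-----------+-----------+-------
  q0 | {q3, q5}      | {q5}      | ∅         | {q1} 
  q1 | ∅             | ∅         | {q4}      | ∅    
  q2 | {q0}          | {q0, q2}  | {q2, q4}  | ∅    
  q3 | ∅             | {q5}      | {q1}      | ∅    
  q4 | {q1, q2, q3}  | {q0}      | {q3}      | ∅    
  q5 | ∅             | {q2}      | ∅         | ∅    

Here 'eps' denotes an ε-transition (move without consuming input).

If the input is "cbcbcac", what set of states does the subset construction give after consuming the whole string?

{q1, q2, q4}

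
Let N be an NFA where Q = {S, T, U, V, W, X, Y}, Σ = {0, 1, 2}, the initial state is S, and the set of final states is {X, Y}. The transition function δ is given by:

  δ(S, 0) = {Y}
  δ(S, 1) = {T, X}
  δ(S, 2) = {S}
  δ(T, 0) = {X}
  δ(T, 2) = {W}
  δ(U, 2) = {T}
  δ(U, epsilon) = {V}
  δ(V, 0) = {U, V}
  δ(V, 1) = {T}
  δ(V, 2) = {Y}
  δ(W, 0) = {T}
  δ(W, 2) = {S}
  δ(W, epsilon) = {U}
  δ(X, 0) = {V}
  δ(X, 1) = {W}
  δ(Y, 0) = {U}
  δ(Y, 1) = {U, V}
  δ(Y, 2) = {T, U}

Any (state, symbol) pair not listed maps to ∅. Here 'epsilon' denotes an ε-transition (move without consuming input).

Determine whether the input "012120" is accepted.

Yes

Start in {S}.
Read '0': {S} → {Y}.
Read '1': {Y} → {U, V}.
Read '2': {U, V} → {T, Y}.
Read '1': {T, Y} → {U, V}.
Read '2': {U, V} → {T, Y}.
Read '0': {T, Y} → {U, V, X}.
The final set {U, V, X} contains the accepting state X.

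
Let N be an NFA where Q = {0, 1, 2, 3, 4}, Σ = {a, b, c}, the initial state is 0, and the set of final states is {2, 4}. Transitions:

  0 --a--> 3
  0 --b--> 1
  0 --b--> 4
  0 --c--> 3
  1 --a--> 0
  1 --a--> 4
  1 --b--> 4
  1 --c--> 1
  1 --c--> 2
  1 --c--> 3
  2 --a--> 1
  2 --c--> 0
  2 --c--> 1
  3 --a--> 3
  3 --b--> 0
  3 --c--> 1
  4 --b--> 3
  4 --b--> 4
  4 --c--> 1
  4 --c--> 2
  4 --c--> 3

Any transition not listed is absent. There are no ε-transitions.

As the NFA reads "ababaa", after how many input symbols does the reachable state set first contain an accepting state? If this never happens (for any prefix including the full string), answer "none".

Start in {0}.
Read 'a': 0→{3}; now {3}.
Read 'b': 3→{0}; now {0}.
Read 'a': 0→{3}; now {3}.
Read 'b': 3→{0}; now {0}.
Read 'a': 0→{3}; now {3}.
Read 'a': 3→{3}; now {3}.
No reachable set along the way intersects F.

none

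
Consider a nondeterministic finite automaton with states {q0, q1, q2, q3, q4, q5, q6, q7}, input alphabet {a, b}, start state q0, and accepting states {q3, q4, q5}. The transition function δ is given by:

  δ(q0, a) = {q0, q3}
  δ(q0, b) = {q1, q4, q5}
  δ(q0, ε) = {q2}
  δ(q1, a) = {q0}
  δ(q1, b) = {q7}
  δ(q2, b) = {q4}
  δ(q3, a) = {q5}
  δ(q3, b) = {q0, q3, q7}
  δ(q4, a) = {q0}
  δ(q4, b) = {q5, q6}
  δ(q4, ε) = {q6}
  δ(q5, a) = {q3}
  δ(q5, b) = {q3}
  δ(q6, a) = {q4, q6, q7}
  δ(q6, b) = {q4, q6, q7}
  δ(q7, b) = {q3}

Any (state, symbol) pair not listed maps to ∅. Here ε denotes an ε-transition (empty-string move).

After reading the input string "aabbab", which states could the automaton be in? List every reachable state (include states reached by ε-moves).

{q0, q1, q2, q3, q4, q5, q6, q7}

Start: ε-closure({q0}) = {q0, q2}.
Read 'a': q0→{q0, q3}, q2→∅; union {q0, q3}; ε-closure = {q0, q2, q3}.
Read 'a': q0→{q0, q3}, q2→∅, q3→{q5}; union {q0, q3, q5}; ε-closure = {q0, q2, q3, q5}.
Read 'b': q0→{q1, q4, q5}, q2→{q4}, q3→{q0, q3, q7}, q5→{q3}; union {q0, q1, q3, q4, q5, q7}; ε-closure = {q0, q1, q2, q3, q4, q5, q6, q7}.
Read 'b': q0→{q1, q4, q5}, q1→{q7}, q2→{q4}, q3→{q0, q3, q7}, q4→{q5, q6}, q5→{q3}, q6→{q4, q6, q7}, q7→{q3}; union {q0, q1, q3, q4, q5, q6, q7}; ε-closure = {q0, q1, q2, q3, q4, q5, q6, q7}.
Read 'a': q0→{q0, q3}, q1→{q0}, q2→∅, q3→{q5}, q4→{q0}, q5→{q3}, q6→{q4, q6, q7}, q7→∅; union {q0, q3, q4, q5, q6, q7}; ε-closure = {q0, q2, q3, q4, q5, q6, q7}.
Read 'b': q0→{q1, q4, q5}, q2→{q4}, q3→{q0, q3, q7}, q4→{q5, q6}, q5→{q3}, q6→{q4, q6, q7}, q7→{q3}; union {q0, q1, q3, q4, q5, q6, q7}; ε-closure = {q0, q1, q2, q3, q4, q5, q6, q7}.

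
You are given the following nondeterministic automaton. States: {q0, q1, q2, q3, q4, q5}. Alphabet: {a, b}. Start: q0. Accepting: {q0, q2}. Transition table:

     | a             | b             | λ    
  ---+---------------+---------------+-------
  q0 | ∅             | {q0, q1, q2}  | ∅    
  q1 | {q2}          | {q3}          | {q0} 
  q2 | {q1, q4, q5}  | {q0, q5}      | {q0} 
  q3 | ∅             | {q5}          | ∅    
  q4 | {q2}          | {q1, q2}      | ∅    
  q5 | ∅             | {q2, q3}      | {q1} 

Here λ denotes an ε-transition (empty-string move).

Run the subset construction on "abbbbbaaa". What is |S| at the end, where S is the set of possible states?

0

Start in {q0}.
Read 'a': q0→∅; now ∅.
The set is empty and remains empty for the remaining 8 symbols.
That set has 0 states.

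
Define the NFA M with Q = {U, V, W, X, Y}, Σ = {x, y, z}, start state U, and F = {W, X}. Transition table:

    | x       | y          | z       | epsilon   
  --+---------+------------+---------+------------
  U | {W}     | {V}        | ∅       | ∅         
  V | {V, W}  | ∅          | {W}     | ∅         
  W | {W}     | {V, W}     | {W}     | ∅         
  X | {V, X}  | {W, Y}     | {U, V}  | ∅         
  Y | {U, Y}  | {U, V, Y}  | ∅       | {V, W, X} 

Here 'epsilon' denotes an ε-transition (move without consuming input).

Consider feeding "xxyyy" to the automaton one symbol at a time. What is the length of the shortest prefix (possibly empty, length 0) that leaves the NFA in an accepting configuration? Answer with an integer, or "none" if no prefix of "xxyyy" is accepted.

Start in {U}.
Read 'x': U→{W}; now {W}.
None of the earlier sets intersect F, but {W} does.

1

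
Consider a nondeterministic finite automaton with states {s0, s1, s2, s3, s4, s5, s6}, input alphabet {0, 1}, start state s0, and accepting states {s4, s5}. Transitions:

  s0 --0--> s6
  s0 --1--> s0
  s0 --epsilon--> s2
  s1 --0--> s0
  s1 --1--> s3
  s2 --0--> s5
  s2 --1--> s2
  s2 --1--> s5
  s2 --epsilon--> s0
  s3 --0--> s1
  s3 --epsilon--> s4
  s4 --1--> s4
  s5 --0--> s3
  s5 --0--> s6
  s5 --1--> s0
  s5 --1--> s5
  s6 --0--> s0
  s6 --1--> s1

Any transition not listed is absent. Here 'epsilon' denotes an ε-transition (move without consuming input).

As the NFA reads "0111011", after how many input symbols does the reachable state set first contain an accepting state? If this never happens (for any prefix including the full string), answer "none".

1

Start: ε-closure({s0}) = {s0, s2}.
Read '0': {s0, s2} → {s5, s6}.
None of the earlier sets intersect F, but {s5, s6} does.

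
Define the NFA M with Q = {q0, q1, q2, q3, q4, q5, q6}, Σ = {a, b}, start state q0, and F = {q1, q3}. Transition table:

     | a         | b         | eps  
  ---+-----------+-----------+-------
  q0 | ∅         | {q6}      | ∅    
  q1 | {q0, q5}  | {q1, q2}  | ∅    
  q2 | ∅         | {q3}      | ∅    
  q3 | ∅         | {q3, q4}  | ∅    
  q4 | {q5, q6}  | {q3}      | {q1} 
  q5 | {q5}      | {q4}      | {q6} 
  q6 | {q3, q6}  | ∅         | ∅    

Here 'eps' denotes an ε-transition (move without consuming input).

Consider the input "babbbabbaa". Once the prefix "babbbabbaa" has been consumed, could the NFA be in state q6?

Start in {q0}.
Read 'b': q0→{q6}; now {q6}.
Read 'a': q6→{q3, q6}; now {q3, q6}.
Read 'b': q3→{q3, q4}, q6→∅; union {q3, q4}; ε-closure = {q1, q3, q4}.
Read 'b': q1→{q1, q2}, q3→{q3, q4}, q4→{q3}; now {q1, q2, q3, q4}.
Read 'b': q1→{q1, q2}, q2→{q3}, q3→{q3, q4}, q4→{q3}; now {q1, q2, q3, q4}.
Read 'a': q1→{q0, q5}, q2→∅, q3→∅, q4→{q5, q6}; now {q0, q5, q6}.
Read 'b': q0→{q6}, q5→{q4}, q6→∅; union {q4, q6}; ε-closure = {q1, q4, q6}.
Read 'b': q1→{q1, q2}, q4→{q3}, q6→∅; now {q1, q2, q3}.
Read 'a': q1→{q0, q5}, q2→∅, q3→∅; union {q0, q5}; ε-closure = {q0, q5, q6}.
Read 'a': q0→∅, q5→{q5}, q6→{q3, q6}; now {q3, q5, q6}.
State q6 is in {q3, q5, q6}.

Yes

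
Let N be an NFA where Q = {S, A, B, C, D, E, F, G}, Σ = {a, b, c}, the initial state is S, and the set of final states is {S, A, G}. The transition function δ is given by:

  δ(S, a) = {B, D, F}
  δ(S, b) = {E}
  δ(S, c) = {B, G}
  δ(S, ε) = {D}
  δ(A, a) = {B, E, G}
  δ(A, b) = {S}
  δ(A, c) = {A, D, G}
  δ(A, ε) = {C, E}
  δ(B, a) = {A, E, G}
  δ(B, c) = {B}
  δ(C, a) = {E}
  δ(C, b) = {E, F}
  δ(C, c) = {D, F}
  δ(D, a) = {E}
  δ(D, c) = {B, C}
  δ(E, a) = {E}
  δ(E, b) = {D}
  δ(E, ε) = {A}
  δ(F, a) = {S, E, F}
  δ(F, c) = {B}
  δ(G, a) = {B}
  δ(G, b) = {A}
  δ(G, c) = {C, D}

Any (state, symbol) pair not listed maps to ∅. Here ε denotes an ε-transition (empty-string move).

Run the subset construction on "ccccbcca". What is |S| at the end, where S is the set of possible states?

8

Start: ε-closure({S}) = {S, D}.
Read 'c': {S, D} → {B, C, G}.
Read 'c': {B, C, G} → {B, C, D, F}.
Read 'c': {B, C, D, F} → {B, C, D, F}.
Read 'c': {B, C, D, F} → {B, C, D, F}.
Read 'b': {B, C, D, F} → {A, C, E, F}.
Read 'c': {A, C, E, F} → {A, B, C, D, E, F, G}.
Read 'c': {A, B, C, D, E, F, G} → {A, B, C, D, E, F, G}.
Read 'a': {A, B, C, D, E, F, G} → {S, A, B, C, D, E, F, G}.
That set has 8 states.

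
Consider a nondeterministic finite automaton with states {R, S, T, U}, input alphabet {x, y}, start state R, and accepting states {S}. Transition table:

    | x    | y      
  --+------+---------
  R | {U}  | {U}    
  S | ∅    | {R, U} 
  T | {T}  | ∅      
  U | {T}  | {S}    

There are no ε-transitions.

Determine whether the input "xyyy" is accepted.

Start in {R}.
Read 'x': R→{U}; now {U}.
Read 'y': U→{S}; now {S}.
Read 'y': S→{R, U}; now {R, U}.
Read 'y': R→{U}, U→{S}; now {S, U}.
The final set {S, U} contains the accepting state S.

Yes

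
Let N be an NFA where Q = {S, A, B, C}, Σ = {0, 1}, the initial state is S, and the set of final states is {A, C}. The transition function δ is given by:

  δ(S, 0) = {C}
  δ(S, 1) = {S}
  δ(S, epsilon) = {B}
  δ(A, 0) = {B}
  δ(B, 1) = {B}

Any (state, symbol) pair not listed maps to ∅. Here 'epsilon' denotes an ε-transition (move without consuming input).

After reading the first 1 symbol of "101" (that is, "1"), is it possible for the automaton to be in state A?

No

Start: ε-closure({S}) = {S, B}.
Read '1': S→{S}, B→{B}; now {S, B}.
State A is not in {S, B}.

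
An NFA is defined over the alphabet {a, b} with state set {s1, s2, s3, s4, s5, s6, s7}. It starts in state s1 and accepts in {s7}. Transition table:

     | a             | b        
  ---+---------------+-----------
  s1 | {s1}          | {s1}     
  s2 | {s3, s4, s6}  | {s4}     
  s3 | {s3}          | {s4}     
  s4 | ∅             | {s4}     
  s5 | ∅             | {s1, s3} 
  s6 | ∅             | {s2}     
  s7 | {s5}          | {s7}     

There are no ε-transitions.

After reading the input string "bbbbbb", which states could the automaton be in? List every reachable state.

{s1}

Start in {s1}.
Read 'b': {s1} → {s1}.
Read 'b': {s1} → {s1}.
Read 'b': {s1} → {s1}.
Read 'b': {s1} → {s1}.
Read 'b': {s1} → {s1}.
Read 'b': {s1} → {s1}.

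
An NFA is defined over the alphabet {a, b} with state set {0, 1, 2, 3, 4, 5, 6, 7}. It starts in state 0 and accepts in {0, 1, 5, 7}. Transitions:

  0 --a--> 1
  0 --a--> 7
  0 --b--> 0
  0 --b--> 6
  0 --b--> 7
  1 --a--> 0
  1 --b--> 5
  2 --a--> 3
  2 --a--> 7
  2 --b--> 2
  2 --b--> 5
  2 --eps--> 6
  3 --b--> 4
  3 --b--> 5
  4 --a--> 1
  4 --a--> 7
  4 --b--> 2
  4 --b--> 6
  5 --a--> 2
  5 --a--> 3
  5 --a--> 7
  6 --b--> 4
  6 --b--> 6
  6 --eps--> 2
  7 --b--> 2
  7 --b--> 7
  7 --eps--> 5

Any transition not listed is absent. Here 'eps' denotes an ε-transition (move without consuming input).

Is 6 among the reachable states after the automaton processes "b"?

Yes

Start in {0}.
Read 'b': {0} → {0, 2, 5, 6, 7}.
State 6 is in {0, 2, 5, 6, 7}.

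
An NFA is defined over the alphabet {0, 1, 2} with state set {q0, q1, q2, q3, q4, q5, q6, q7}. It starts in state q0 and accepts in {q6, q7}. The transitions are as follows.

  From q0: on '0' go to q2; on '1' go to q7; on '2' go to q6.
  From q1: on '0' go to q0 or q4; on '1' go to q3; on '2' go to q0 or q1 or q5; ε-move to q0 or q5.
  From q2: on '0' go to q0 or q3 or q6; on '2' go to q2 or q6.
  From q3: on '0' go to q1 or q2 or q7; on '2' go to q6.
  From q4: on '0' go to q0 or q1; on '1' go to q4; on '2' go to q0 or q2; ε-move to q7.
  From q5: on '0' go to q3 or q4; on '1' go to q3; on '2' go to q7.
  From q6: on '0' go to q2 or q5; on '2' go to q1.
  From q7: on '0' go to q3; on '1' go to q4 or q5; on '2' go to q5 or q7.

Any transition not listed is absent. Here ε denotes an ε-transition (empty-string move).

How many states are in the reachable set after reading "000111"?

4

Start in {q0}.
Read '0': {q0} → {q2}.
Read '0': {q2} → {q0, q3, q6}.
Read '0': {q0, q3, q6} → {q0, q1, q2, q5, q7}.
Read '1': {q0, q1, q2, q5, q7} → {q3, q4, q5, q7}.
Read '1': {q3, q4, q5, q7} → {q3, q4, q5, q7}.
Read '1': {q3, q4, q5, q7} → {q3, q4, q5, q7}.
That set has 4 states.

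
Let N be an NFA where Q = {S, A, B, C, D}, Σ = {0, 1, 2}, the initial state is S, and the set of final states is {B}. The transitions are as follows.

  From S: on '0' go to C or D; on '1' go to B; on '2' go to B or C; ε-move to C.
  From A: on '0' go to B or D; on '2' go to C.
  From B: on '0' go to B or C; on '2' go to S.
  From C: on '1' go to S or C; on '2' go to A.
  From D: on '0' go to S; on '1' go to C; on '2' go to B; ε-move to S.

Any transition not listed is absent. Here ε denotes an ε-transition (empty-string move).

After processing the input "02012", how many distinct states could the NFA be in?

4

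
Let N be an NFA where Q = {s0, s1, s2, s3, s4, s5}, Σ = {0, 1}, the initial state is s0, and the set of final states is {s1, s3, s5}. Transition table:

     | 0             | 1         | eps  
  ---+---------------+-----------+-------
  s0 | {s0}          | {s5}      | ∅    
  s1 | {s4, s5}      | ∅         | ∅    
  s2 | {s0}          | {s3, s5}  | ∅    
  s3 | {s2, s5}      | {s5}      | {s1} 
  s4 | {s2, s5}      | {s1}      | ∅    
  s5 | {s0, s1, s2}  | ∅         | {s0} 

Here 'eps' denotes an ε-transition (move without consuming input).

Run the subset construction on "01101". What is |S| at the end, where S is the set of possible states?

Start in {s0}.
Read '0': s0→{s0}; now {s0}.
Read '1': s0→{s5}; union {s5}; ε-closure = {s0, s5}.
Read '1': s0→{s5}, s5→∅; union {s5}; ε-closure = {s0, s5}.
Read '0': s0→{s0}, s5→{s0, s1, s2}; now {s0, s1, s2}.
Read '1': s0→{s5}, s1→∅, s2→{s3, s5}; union {s3, s5}; ε-closure = {s0, s1, s3, s5}.
That set has 4 states.

4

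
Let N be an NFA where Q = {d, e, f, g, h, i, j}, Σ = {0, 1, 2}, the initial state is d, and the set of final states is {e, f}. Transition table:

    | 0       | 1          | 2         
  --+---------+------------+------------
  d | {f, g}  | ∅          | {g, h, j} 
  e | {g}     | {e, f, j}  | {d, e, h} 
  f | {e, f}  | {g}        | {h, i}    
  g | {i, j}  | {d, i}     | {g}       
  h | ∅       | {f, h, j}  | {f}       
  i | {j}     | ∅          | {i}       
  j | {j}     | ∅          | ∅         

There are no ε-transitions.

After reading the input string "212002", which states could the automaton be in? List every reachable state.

Start in {d}.
Read '2': {d} → {g, h, j}.
Read '1': {g, h, j} → {d, f, h, i, j}.
Read '2': {d, f, h, i, j} → {f, g, h, i, j}.
Read '0': {f, g, h, i, j} → {e, f, i, j}.
Read '0': {e, f, i, j} → {e, f, g, j}.
Read '2': {e, f, g, j} → {d, e, g, h, i}.

{d, e, g, h, i}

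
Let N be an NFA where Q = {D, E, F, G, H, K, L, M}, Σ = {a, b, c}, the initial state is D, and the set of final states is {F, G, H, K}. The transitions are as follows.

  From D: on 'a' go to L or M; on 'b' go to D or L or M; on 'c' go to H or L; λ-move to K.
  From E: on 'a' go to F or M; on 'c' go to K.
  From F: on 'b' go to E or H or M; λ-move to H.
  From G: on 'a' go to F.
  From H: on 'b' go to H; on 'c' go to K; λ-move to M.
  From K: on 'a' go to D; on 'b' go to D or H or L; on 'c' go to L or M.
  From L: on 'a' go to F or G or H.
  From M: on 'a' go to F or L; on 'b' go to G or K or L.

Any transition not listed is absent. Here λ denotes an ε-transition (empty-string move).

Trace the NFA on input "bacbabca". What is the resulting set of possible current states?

Start: ε-closure({D}) = {D, K}.
Read 'b': D→{D, L, M}, K→{D, H, L}; union {D, H, L, M}; ε-closure = {D, H, K, L, M}.
Read 'a': D→{L, M}, H→∅, K→{D}, L→{F, G, H}, M→{F, L}; union {D, F, G, H, L, M}; ε-closure = {D, F, G, H, K, L, M}.
Read 'c': D→{H, L}, F→∅, G→∅, H→{K}, K→{L, M}, L→∅, M→∅; now {H, K, L, M}.
Read 'b': H→{H}, K→{D, H, L}, L→∅, M→{G, K, L}; union {D, G, H, K, L}; ε-closure = {D, G, H, K, L, M}.
Read 'a': D→{L, M}, G→{F}, H→∅, K→{D}, L→{F, G, H}, M→{F, L}; union {D, F, G, H, L, M}; ε-closure = {D, F, G, H, K, L, M}.
Read 'b': D→{D, L, M}, F→{E, H, M}, G→∅, H→{H}, K→{D, H, L}, L→∅, M→{G, K, L}; now {D, E, G, H, K, L, M}.
Read 'c': D→{H, L}, E→{K}, G→∅, H→{K}, K→{L, M}, L→∅, M→∅; now {H, K, L, M}.
Read 'a': H→∅, K→{D}, L→{F, G, H}, M→{F, L}; union {D, F, G, H, L}; ε-closure = {D, F, G, H, K, L, M}.

{D, F, G, H, K, L, M}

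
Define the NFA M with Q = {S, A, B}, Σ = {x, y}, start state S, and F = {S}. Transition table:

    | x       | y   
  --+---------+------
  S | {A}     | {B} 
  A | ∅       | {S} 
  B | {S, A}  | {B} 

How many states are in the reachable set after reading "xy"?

1

Start in {S}.
Read 'x': S→{A}; now {A}.
Read 'y': A→{S}; now {S}.
That set has 1 state.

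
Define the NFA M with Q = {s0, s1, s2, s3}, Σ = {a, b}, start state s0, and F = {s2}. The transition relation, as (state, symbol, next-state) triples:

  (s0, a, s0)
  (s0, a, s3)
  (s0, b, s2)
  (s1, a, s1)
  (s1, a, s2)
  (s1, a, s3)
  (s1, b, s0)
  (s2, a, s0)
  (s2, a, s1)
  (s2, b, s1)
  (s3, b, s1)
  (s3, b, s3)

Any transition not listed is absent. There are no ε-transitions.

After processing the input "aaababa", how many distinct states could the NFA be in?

Start in {s0}.
Read 'a': s0→{s0, s3}; now {s0, s3}.
Read 'a': s0→{s0, s3}, s3→∅; now {s0, s3}.
Read 'a': s0→{s0, s3}, s3→∅; now {s0, s3}.
Read 'b': s0→{s2}, s3→{s1, s3}; now {s1, s2, s3}.
Read 'a': s1→{s1, s2, s3}, s2→{s0, s1}, s3→∅; now {s0, s1, s2, s3}.
Read 'b': s0→{s2}, s1→{s0}, s2→{s1}, s3→{s1, s3}; now {s0, s1, s2, s3}.
Read 'a': s0→{s0, s3}, s1→{s1, s2, s3}, s2→{s0, s1}, s3→∅; now {s0, s1, s2, s3}.
That set has 4 states.

4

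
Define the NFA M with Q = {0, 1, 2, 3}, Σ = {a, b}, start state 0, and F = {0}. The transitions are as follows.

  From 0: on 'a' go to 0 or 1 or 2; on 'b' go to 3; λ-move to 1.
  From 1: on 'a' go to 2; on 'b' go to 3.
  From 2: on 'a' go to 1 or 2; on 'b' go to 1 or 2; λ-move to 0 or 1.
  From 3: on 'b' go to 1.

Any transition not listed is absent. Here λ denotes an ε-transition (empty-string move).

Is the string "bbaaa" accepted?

Start: ε-closure({0}) = {0, 1}.
Read 'b': 0→{3}, 1→{3}; now {3}.
Read 'b': 3→{1}; now {1}.
Read 'a': 1→{2}; union {2}; ε-closure = {0, 1, 2}.
Read 'a': 0→{0, 1, 2}, 1→{2}, 2→{1, 2}; now {0, 1, 2}.
Read 'a': 0→{0, 1, 2}, 1→{2}, 2→{1, 2}; now {0, 1, 2}.
The final set {0, 1, 2} contains the accepting state 0.

Yes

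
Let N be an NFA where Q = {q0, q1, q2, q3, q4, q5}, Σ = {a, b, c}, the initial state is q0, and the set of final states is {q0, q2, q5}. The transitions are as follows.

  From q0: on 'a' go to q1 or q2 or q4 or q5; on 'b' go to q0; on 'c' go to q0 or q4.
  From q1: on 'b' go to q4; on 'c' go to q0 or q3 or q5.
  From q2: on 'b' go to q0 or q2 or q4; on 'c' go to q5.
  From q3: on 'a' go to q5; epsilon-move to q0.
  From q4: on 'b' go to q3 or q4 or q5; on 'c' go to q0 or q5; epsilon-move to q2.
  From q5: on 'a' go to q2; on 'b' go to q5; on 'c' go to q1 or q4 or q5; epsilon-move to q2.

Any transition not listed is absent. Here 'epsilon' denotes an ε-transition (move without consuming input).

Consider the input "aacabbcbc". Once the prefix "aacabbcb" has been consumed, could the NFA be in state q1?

No

Start in {q0}.
Read 'a': {q0} → {q1, q2, q4, q5}.
Read 'a': {q1, q2, q4, q5} → {q2}.
Read 'c': {q2} → {q2, q5}.
Read 'a': {q2, q5} → {q2}.
Read 'b': {q2} → {q0, q2, q4}.
Read 'b': {q0, q2, q4} → {q0, q2, q3, q4, q5}.
Read 'c': {q0, q2, q3, q4, q5} → {q0, q1, q2, q4, q5}.
Read 'b': {q0, q1, q2, q4, q5} → {q0, q2, q3, q4, q5}.
State q1 is not in {q0, q2, q3, q4, q5}.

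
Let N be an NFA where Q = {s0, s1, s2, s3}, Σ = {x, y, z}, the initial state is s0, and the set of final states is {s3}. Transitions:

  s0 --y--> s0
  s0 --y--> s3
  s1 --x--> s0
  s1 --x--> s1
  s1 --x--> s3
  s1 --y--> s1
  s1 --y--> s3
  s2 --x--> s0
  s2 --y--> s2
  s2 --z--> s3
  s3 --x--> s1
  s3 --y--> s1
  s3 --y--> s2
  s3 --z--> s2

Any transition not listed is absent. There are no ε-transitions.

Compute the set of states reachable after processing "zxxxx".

Start in {s0}.
Read 'z': s0→∅; now ∅.
The set is empty and remains empty for the remaining 4 symbols.

∅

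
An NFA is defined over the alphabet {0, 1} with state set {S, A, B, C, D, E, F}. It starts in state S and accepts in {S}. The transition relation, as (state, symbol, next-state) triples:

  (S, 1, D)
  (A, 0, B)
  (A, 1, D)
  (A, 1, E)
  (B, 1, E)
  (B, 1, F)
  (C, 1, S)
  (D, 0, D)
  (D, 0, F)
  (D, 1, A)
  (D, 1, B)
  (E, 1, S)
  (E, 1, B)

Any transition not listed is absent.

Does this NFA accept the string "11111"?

No

Start in {S}.
Read '1': S→{D}; now {D}.
Read '1': D→{A, B}; now {A, B}.
Read '1': A→{D, E}, B→{E, F}; now {D, E, F}.
Read '1': D→{A, B}, E→{S, B}, F→∅; now {S, A, B}.
Read '1': S→{D}, A→{D, E}, B→{E, F}; now {D, E, F}.
The final set {D, E, F} contains no accepting state.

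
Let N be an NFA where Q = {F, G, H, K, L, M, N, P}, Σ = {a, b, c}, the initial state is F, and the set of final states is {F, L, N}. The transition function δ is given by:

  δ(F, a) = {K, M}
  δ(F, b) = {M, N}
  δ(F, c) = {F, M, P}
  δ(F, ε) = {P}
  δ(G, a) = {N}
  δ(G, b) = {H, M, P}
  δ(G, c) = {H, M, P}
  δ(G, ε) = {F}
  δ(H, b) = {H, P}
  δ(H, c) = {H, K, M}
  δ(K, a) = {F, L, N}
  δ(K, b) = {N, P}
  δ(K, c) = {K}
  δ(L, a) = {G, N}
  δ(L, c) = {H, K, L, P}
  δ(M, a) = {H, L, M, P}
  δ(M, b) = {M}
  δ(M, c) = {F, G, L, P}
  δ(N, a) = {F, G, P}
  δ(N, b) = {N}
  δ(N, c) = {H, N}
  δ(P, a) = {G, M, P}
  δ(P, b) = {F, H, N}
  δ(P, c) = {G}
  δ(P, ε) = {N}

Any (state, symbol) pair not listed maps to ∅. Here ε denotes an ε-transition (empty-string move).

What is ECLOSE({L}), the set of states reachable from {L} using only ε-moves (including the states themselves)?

Begin with {L}.
No ε-moves leave this set, so the closure equals the set itself.

{L}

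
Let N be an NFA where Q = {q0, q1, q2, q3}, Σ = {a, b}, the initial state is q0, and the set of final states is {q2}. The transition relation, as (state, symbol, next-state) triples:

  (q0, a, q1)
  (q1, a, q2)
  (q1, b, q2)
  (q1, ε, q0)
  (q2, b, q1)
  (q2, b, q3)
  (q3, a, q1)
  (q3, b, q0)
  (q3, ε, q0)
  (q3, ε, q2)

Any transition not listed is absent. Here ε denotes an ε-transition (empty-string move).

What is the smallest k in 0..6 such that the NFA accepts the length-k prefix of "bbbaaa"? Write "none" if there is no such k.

Start in {q0}.
Read 'b': q0→∅; now ∅.
The set is empty and remains empty for the remaining 5 symbols.
No reachable set along the way intersects F.

none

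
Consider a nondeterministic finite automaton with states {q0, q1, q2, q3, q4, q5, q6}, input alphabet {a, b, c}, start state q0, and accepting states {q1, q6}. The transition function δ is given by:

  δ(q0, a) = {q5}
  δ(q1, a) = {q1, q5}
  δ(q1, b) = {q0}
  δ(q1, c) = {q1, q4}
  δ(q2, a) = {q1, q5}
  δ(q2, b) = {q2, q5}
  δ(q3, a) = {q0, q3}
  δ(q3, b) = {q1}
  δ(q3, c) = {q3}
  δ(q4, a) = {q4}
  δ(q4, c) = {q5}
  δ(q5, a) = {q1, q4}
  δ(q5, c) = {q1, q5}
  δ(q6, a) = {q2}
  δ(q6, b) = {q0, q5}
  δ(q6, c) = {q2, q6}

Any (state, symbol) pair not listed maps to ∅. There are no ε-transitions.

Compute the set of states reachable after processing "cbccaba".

Start in {q0}.
Read 'c': q0→∅; now ∅.
The set is empty and remains empty for the remaining 6 symbols.

∅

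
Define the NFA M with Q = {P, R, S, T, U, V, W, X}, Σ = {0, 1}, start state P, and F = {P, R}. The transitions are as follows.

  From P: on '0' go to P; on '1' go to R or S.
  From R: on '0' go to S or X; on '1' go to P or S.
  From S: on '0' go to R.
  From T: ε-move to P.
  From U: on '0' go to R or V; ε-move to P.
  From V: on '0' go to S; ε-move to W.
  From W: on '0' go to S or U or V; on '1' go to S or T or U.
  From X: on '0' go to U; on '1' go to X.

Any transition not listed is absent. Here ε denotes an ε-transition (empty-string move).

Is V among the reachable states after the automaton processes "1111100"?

Start in {P}.
Read '1': P→{R, S}; now {R, S}.
Read '1': R→{P, S}, S→∅; now {P, S}.
Read '1': P→{R, S}, S→∅; now {R, S}.
Read '1': R→{P, S}, S→∅; now {P, S}.
Read '1': P→{R, S}, S→∅; now {R, S}.
Read '0': R→{S, X}, S→{R}; now {R, S, X}.
Read '0': R→{S, X}, S→{R}, X→{U}; union {R, S, U, X}; ε-closure = {P, R, S, U, X}.
State V is not in {P, R, S, U, X}.

No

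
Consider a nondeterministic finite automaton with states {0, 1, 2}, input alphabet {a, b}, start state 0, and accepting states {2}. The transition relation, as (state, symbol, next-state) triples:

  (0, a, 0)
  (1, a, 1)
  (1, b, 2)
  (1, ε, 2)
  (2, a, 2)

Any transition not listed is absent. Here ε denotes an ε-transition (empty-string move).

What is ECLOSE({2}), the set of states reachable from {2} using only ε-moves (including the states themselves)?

Begin with {2}.
No ε-moves leave this set, so the closure equals the set itself.

{2}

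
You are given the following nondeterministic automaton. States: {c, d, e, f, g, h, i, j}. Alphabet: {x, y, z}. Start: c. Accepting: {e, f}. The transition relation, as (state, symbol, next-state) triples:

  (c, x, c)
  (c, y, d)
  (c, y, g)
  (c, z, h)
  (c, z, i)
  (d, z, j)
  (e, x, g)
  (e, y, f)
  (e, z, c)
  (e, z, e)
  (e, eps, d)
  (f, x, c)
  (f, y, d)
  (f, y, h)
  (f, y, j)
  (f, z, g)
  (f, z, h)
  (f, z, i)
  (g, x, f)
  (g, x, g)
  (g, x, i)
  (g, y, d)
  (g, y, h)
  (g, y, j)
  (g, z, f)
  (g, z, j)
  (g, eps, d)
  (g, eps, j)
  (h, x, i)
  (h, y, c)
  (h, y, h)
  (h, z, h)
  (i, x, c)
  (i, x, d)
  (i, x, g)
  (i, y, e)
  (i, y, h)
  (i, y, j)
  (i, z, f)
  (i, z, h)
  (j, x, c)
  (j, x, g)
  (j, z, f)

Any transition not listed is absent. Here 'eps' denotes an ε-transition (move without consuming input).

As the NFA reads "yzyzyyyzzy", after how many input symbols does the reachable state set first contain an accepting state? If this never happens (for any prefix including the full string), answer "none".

2

Start in {c}.
Read 'y': {c} → {d, g, j}.
Read 'z': {d, g, j} → {f, j}.
None of the earlier sets intersect F, but {f, j} does.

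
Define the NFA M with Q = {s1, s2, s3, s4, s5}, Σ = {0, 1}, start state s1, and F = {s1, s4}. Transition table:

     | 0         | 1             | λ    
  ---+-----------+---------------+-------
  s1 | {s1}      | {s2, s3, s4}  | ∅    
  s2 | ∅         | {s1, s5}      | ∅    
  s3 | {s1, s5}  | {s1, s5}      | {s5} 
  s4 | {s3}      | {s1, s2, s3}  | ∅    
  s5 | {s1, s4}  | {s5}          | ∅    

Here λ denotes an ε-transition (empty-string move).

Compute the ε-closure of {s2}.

{s2}

Begin with {s2}.
No ε-moves leave this set, so the closure equals the set itself.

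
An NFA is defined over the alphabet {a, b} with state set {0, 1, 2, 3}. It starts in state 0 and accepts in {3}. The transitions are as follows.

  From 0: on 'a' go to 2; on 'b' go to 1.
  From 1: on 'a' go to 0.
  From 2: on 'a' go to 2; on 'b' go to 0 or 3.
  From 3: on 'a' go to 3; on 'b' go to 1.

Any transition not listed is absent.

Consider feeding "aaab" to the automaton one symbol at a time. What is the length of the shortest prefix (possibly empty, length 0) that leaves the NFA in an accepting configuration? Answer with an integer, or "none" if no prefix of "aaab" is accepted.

Start in {0}.
Read 'a': 0→{2}; now {2}.
Read 'a': 2→{2}; now {2}.
Read 'a': 2→{2}; now {2}.
Read 'b': 2→{0, 3}; now {0, 3}.
None of the earlier sets intersect F, but {0, 3} does.

4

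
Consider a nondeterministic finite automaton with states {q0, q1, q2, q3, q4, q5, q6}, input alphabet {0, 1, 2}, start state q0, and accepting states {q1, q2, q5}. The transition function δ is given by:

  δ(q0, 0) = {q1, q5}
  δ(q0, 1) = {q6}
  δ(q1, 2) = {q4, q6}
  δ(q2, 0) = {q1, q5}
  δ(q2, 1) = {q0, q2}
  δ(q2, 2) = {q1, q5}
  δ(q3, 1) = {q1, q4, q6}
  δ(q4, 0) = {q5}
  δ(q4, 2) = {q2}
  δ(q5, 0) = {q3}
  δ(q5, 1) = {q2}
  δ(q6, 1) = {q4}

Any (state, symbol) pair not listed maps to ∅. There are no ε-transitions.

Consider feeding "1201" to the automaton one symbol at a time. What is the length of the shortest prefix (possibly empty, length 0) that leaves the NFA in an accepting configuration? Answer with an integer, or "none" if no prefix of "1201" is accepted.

Start in {q0}.
Read '1': q0→{q6}; now {q6}.
Read '2': q6→∅; now ∅.
The set is empty and remains empty for the remaining 2 symbols.
No reachable set along the way intersects F.

none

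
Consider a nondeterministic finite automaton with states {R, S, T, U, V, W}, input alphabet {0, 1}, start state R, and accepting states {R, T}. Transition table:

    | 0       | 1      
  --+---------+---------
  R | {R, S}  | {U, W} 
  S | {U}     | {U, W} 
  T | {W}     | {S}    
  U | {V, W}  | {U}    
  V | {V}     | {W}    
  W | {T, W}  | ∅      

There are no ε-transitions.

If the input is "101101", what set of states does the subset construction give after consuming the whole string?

Start in {R}.
Read '1': R→{U, W}; now {U, W}.
Read '0': U→{V, W}, W→{T, W}; now {T, V, W}.
Read '1': T→{S}, V→{W}, W→∅; now {S, W}.
Read '1': S→{U, W}, W→∅; now {U, W}.
Read '0': U→{V, W}, W→{T, W}; now {T, V, W}.
Read '1': T→{S}, V→{W}, W→∅; now {S, W}.

{S, W}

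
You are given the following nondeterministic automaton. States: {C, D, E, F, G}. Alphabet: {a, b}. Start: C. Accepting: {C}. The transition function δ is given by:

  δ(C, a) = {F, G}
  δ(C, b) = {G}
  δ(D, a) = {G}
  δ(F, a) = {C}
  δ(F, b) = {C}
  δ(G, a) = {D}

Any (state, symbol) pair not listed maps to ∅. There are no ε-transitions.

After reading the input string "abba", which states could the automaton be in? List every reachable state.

{D}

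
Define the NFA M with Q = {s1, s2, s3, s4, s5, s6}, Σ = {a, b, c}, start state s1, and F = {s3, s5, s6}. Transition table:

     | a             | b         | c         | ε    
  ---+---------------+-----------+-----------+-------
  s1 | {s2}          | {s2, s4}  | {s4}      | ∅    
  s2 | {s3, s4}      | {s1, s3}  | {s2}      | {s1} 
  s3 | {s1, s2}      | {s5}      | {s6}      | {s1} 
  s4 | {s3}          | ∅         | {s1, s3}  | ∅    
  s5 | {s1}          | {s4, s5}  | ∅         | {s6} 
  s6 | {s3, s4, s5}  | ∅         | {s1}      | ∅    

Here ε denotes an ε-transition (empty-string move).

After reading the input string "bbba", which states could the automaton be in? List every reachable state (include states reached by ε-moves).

{s1, s2, s3, s4, s5, s6}

Start in {s1}.
Read 'b': s1→{s2, s4}; union {s2, s4}; ε-closure = {s1, s2, s4}.
Read 'b': s1→{s2, s4}, s2→{s1, s3}, s4→∅; now {s1, s2, s3, s4}.
Read 'b': s1→{s2, s4}, s2→{s1, s3}, s3→{s5}, s4→∅; union {s1, s2, s3, s4, s5}; ε-closure = {s1, s2, s3, s4, s5, s6}.
Read 'a': s1→{s2}, s2→{s3, s4}, s3→{s1, s2}, s4→{s3}, s5→{s1}, s6→{s3, s4, s5}; union {s1, s2, s3, s4, s5}; ε-closure = {s1, s2, s3, s4, s5, s6}.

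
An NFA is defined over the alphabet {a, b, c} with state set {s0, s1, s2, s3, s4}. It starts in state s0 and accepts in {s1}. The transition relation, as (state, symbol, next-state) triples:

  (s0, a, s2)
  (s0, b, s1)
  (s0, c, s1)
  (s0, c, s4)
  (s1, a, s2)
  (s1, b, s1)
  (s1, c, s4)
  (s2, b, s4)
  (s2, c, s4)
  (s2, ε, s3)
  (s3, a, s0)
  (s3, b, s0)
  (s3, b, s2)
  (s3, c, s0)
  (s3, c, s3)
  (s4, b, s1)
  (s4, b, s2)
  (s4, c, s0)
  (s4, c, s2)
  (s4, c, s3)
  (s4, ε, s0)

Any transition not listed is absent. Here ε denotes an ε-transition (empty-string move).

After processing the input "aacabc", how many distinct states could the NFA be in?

5

Start in {s0}.
Read 'a': s0→{s2}; union {s2}; ε-closure = {s2, s3}.
Read 'a': s2→∅, s3→{s0}; now {s0}.
Read 'c': s0→{s1, s4}; union {s1, s4}; ε-closure = {s0, s1, s4}.
Read 'a': s0→{s2}, s1→{s2}, s4→∅; union {s2}; ε-closure = {s2, s3}.
Read 'b': s2→{s4}, s3→{s0, s2}; union {s0, s2, s4}; ε-closure = {s0, s2, s3, s4}.
Read 'c': s0→{s1, s4}, s2→{s4}, s3→{s0, s3}, s4→{s0, s2, s3}; now {s0, s1, s2, s3, s4}.
That set has 5 states.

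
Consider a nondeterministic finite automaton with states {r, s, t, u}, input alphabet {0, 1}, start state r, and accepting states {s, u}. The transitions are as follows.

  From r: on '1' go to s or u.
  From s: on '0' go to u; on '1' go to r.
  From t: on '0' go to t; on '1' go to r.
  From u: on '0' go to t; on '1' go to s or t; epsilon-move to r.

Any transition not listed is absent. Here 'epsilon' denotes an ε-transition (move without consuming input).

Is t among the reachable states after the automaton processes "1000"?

Yes

Start in {r}.
Read '1': r→{s, u}; union {s, u}; ε-closure = {r, s, u}.
Read '0': r→∅, s→{u}, u→{t}; union {t, u}; ε-closure = {r, t, u}.
Read '0': r→∅, t→{t}, u→{t}; now {t}.
Read '0': t→{t}; now {t}.
State t is in {t}.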